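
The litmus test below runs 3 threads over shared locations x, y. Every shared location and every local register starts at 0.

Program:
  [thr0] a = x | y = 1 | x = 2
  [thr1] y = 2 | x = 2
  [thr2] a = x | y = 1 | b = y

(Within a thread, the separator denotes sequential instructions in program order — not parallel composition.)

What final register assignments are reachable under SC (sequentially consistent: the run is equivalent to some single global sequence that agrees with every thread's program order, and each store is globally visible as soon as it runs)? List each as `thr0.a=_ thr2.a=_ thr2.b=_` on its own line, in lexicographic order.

outcome vector order: (thr0.a,thr2.a,thr2.b)
|SC outcomes| = 7

thr0.a=0 thr2.a=0 thr2.b=1
thr0.a=0 thr2.a=0 thr2.b=2
thr0.a=0 thr2.a=2 thr2.b=1
thr0.a=0 thr2.a=2 thr2.b=2
thr0.a=2 thr2.a=0 thr2.b=1
thr0.a=2 thr2.a=0 thr2.b=2
thr0.a=2 thr2.a=2 thr2.b=1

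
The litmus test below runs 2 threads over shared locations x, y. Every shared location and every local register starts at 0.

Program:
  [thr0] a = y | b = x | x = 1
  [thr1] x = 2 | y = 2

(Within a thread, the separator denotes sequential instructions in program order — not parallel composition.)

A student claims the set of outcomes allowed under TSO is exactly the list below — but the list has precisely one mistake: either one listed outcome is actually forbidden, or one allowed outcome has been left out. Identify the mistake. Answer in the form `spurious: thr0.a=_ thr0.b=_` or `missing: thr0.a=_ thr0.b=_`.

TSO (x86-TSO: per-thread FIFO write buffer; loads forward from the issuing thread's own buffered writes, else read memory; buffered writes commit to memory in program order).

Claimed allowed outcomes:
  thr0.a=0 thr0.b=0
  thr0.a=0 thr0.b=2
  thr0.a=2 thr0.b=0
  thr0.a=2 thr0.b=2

spurious: thr0.a=2 thr0.b=0

outcome vector order: (thr0.a,thr0.b)
TSO (3): (0,0); (0,2); (2,2)
claimed∖TSO = {(2,0)}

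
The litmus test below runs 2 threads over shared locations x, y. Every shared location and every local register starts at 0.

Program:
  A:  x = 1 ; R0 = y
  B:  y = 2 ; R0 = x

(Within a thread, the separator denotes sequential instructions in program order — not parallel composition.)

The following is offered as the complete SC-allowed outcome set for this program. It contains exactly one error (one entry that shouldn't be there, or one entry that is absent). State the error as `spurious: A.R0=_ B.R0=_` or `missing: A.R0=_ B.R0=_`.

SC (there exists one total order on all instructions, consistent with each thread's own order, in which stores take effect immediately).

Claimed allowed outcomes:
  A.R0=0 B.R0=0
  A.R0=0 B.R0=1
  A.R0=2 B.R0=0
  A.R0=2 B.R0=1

outcome vector order: (A.R0,B.R0)
SC (3): (0,1); (2,0); (2,1)
claimed∖SC = {(0,0)}

spurious: A.R0=0 B.R0=0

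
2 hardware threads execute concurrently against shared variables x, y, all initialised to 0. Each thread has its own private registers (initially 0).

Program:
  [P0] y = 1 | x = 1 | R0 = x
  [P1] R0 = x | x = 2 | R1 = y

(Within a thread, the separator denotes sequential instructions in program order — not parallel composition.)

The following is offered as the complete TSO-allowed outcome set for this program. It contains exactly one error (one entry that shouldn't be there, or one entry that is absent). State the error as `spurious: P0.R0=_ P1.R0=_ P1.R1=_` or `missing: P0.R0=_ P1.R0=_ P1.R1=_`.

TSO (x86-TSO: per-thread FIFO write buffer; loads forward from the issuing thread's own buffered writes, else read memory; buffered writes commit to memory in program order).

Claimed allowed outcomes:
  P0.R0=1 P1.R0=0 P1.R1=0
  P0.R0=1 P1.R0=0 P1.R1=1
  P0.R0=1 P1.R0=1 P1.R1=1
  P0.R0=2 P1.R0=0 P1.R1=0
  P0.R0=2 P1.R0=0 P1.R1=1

missing: P0.R0=2 P1.R0=1 P1.R1=1

outcome vector order: (P0.R0,P1.R0,P1.R1)
[TSO] allowed = {(1,0,0) (1,0,1) (1,1,1) (2,0,0) (2,0,1) (2,1,1)}
TSO∖claimed = {(2,1,1)}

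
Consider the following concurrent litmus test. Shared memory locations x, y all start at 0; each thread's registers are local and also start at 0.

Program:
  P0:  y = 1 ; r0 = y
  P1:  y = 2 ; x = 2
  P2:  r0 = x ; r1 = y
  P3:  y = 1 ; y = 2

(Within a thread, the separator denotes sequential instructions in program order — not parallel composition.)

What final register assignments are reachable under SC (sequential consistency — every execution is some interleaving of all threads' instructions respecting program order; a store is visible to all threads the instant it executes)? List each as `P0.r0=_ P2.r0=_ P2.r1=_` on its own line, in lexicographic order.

outcome vector order: (P0.r0,P2.r0,P2.r1)
|SC outcomes| = 10

P0.r0=1 P2.r0=0 P2.r1=0
P0.r0=1 P2.r0=0 P2.r1=1
P0.r0=1 P2.r0=0 P2.r1=2
P0.r0=1 P2.r0=2 P2.r1=1
P0.r0=1 P2.r0=2 P2.r1=2
P0.r0=2 P2.r0=0 P2.r1=0
P0.r0=2 P2.r0=0 P2.r1=1
P0.r0=2 P2.r0=0 P2.r1=2
P0.r0=2 P2.r0=2 P2.r1=1
P0.r0=2 P2.r0=2 P2.r1=2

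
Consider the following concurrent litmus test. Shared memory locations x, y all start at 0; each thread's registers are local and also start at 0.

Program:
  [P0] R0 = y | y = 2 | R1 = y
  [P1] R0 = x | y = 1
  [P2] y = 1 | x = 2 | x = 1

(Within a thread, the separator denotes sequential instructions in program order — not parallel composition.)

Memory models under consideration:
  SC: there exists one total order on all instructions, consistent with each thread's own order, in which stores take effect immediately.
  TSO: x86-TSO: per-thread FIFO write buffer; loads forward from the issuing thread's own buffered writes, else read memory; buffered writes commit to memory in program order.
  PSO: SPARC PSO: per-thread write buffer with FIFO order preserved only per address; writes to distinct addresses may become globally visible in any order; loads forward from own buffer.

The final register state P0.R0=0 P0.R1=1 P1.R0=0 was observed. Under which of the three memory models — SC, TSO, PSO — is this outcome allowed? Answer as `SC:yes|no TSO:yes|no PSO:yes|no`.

outcome vector order: (P0.R0,P0.R1,P1.R0)
[SC] allowed = {(0,1,0) (0,1,1) (0,1,2) (0,2,0) (0,2,1) (0,2,2) (1,1,0) (1,1,1) (1,1,2) (1,2,0) (1,2,1) (1,2,2)}
[TSO] allowed = {(0,1,0) (0,1,1) (0,1,2) (0,2,0) (0,2,1) (0,2,2) (1,1,0) (1,1,1) (1,1,2) (1,2,0) (1,2,1) (1,2,2)}
[PSO] allowed = {(0,1,0) (0,1,1) (0,1,2) (0,2,0) (0,2,1) (0,2,2) (1,1,0) (1,1,1) (1,1,2) (1,2,0) (1,2,1) (1,2,2)}
target (0,1,0) ∈ {SC,TSO,PSO}

SC:yes TSO:yes PSO:yes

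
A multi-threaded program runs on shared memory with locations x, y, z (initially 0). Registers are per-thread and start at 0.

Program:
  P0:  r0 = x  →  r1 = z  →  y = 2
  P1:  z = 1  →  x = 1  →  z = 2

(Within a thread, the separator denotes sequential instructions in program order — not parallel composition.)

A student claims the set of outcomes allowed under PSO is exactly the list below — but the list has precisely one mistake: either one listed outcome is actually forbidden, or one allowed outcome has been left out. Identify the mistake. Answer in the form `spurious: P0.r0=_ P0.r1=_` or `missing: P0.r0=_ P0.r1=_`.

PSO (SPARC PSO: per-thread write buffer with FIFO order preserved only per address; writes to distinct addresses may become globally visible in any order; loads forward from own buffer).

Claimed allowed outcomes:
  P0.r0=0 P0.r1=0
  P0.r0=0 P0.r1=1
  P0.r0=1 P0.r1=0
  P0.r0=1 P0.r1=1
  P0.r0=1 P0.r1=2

missing: P0.r0=0 P0.r1=2

outcome vector order: (P0.r0,P0.r1)
PSO: 6 outcomes — {00, 01, 02, 10, 11, 12}
PSO∖claimed = {02}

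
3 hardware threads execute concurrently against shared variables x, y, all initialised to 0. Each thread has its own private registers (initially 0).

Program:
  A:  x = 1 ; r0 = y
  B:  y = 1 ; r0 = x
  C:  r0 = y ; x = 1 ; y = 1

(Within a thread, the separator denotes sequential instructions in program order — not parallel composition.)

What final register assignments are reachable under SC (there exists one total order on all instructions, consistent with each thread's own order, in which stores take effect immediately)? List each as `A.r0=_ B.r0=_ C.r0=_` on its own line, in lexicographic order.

A.r0=0 B.r0=1 C.r0=0
A.r0=0 B.r0=1 C.r0=1
A.r0=1 B.r0=0 C.r0=0
A.r0=1 B.r0=0 C.r0=1
A.r0=1 B.r0=1 C.r0=0
A.r0=1 B.r0=1 C.r0=1

outcome vector order: (A.r0,B.r0,C.r0)
|SC outcomes| = 6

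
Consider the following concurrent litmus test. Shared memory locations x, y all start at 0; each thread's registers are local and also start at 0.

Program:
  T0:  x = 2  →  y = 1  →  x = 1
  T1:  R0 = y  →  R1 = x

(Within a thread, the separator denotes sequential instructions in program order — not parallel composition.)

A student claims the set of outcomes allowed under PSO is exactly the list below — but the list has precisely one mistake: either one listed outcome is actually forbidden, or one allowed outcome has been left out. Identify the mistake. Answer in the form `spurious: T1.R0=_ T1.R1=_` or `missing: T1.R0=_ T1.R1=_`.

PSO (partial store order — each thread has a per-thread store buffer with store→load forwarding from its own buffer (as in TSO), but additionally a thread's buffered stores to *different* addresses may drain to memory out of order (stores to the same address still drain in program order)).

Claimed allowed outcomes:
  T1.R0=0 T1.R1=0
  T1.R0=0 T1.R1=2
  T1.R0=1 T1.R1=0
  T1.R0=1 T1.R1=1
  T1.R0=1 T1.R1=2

outcome vector order: (T1.R0,T1.R1)
[PSO] allowed = {00; 01; 02; 10; 11; 12}
PSO∖claimed = {01}

missing: T1.R0=0 T1.R1=1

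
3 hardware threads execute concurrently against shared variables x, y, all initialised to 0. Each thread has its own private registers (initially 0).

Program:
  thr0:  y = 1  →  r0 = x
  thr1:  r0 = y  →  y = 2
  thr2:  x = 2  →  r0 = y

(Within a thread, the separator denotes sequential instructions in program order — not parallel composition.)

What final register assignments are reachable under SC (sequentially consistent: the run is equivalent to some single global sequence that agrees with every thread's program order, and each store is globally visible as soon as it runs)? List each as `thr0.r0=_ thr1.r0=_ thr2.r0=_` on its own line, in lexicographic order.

thr0.r0=0 thr1.r0=0 thr2.r0=1
thr0.r0=0 thr1.r0=0 thr2.r0=2
thr0.r0=0 thr1.r0=1 thr2.r0=1
thr0.r0=0 thr1.r0=1 thr2.r0=2
thr0.r0=2 thr1.r0=0 thr2.r0=0
thr0.r0=2 thr1.r0=0 thr2.r0=1
thr0.r0=2 thr1.r0=0 thr2.r0=2
thr0.r0=2 thr1.r0=1 thr2.r0=0
thr0.r0=2 thr1.r0=1 thr2.r0=1
thr0.r0=2 thr1.r0=1 thr2.r0=2

outcome vector order: (thr0.r0,thr1.r0,thr2.r0)
|SC outcomes| = 10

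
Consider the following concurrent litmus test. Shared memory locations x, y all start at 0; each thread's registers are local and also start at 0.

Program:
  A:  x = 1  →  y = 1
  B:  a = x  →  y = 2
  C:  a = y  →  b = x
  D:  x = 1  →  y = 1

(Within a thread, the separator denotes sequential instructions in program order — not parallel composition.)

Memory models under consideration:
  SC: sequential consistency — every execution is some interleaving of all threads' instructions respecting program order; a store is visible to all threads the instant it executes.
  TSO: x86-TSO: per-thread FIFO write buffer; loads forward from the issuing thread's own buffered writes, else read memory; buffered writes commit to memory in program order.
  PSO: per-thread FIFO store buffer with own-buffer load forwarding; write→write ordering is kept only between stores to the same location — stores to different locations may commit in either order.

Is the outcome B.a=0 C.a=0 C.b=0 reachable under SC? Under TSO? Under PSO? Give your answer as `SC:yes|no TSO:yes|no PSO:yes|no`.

SC:yes TSO:yes PSO:yes

outcome vector order: (B.a,C.a,C.b)
[SC] allowed = {0/0/0 0/0/1 0/1/1 0/2/0 0/2/1 1/0/0 1/0/1 1/1/1 1/2/1}
[TSO] allowed = {0/0/0 0/0/1 0/1/1 0/2/0 0/2/1 1/0/0 1/0/1 1/1/1 1/2/1}
[PSO] allowed = {0/0/0 0/0/1 0/1/0 0/1/1 0/2/0 0/2/1 1/0/0 1/0/1 1/1/0 1/1/1 1/2/1}
target 0/0/0 ∈ {SC,TSO,PSO}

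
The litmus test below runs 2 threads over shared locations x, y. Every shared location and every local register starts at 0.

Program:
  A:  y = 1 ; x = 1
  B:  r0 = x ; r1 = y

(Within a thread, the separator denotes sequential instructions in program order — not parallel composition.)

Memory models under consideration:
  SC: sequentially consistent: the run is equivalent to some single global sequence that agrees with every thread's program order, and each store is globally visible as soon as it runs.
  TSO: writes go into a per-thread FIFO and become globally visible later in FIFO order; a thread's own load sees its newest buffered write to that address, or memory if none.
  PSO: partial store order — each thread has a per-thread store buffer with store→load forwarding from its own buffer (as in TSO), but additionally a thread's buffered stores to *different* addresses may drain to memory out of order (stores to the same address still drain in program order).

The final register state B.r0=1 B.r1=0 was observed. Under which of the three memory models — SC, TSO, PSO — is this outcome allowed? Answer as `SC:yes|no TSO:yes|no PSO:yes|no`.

outcome vector order: (B.r0,B.r1)
[SC] allowed = {<0 0>; <0 1>; <1 1>}
[TSO] allowed = {<0 0>; <0 1>; <1 1>}
[PSO] allowed = {<0 0>; <0 1>; <1 0>; <1 1>}
target <1 0> ∈ {PSO}

SC:no TSO:no PSO:yes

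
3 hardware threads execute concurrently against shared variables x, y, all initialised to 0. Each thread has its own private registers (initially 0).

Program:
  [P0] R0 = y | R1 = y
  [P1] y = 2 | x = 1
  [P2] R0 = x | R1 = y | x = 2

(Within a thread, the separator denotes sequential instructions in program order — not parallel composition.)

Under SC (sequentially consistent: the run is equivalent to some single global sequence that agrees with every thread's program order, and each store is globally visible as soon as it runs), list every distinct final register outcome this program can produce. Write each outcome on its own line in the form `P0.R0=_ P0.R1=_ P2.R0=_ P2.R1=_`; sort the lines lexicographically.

P0.R0=0 P0.R1=0 P2.R0=0 P2.R1=0
P0.R0=0 P0.R1=0 P2.R0=0 P2.R1=2
P0.R0=0 P0.R1=0 P2.R0=1 P2.R1=2
P0.R0=0 P0.R1=2 P2.R0=0 P2.R1=0
P0.R0=0 P0.R1=2 P2.R0=0 P2.R1=2
P0.R0=0 P0.R1=2 P2.R0=1 P2.R1=2
P0.R0=2 P0.R1=2 P2.R0=0 P2.R1=0
P0.R0=2 P0.R1=2 P2.R0=0 P2.R1=2
P0.R0=2 P0.R1=2 P2.R0=1 P2.R1=2

outcome vector order: (P0.R0,P0.R1,P2.R0,P2.R1)
|SC outcomes| = 9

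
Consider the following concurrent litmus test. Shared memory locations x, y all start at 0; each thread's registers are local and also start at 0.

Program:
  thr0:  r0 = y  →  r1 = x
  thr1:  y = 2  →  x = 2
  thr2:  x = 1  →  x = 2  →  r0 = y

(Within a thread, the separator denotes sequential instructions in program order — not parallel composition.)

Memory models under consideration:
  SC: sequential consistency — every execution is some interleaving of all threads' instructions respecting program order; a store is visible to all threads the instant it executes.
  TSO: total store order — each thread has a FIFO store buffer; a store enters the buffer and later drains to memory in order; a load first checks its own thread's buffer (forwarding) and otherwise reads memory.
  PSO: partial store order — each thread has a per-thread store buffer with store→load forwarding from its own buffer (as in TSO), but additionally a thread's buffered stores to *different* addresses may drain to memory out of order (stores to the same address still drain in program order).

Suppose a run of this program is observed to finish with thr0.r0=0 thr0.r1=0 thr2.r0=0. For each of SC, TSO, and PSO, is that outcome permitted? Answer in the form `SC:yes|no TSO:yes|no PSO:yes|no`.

outcome vector order: (thr0.r0,thr0.r1,thr2.r0)
[SC] allowed = {0/0/0 0/0/2 0/1/0 0/1/2 0/2/0 0/2/2 2/0/2 2/1/2 2/2/0 2/2/2}
[TSO] allowed = {0/0/0 0/0/2 0/1/0 0/1/2 0/2/0 0/2/2 2/0/0 2/0/2 2/1/0 2/1/2 2/2/0 2/2/2}
[PSO] allowed = {0/0/0 0/0/2 0/1/0 0/1/2 0/2/0 0/2/2 2/0/0 2/0/2 2/1/0 2/1/2 2/2/0 2/2/2}
target 0/0/0 ∈ {SC,TSO,PSO}

SC:yes TSO:yes PSO:yes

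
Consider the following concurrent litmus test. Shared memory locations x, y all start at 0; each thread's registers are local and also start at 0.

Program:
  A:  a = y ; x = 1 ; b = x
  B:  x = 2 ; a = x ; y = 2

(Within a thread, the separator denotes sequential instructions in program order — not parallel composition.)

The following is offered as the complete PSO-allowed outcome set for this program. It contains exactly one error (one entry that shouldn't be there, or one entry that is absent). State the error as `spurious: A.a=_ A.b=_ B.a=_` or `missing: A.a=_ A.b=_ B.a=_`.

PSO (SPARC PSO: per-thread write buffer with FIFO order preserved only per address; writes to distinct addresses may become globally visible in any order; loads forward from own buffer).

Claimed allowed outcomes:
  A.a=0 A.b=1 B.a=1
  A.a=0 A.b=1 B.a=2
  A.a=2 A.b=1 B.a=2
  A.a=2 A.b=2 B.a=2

missing: A.a=0 A.b=2 B.a=2

outcome vector order: (A.a,A.b,B.a)
[PSO] allowed = {011, 012, 022, 212, 222}
PSO∖claimed = {022}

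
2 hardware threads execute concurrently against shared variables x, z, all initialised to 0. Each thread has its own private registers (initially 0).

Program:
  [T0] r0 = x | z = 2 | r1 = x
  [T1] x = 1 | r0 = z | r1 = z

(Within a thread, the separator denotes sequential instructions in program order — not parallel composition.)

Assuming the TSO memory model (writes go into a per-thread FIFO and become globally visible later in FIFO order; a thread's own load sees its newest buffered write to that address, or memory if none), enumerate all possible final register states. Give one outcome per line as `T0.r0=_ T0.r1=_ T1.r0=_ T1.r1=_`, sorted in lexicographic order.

outcome vector order: (T0.r0,T0.r1,T1.r0,T1.r1)
|TSO outcomes| = 9

T0.r0=0 T0.r1=0 T1.r0=0 T1.r1=0
T0.r0=0 T0.r1=0 T1.r0=0 T1.r1=2
T0.r0=0 T0.r1=0 T1.r0=2 T1.r1=2
T0.r0=0 T0.r1=1 T1.r0=0 T1.r1=0
T0.r0=0 T0.r1=1 T1.r0=0 T1.r1=2
T0.r0=0 T0.r1=1 T1.r0=2 T1.r1=2
T0.r0=1 T0.r1=1 T1.r0=0 T1.r1=0
T0.r0=1 T0.r1=1 T1.r0=0 T1.r1=2
T0.r0=1 T0.r1=1 T1.r0=2 T1.r1=2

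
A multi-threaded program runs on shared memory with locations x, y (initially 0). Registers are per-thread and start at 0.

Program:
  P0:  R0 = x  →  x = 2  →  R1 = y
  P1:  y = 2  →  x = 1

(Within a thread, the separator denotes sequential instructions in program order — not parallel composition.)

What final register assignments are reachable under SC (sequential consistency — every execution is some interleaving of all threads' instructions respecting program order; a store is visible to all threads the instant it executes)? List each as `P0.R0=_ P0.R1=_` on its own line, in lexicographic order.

P0.R0=0 P0.R1=0
P0.R0=0 P0.R1=2
P0.R0=1 P0.R1=2

outcome vector order: (P0.R0,P0.R1)
|SC outcomes| = 3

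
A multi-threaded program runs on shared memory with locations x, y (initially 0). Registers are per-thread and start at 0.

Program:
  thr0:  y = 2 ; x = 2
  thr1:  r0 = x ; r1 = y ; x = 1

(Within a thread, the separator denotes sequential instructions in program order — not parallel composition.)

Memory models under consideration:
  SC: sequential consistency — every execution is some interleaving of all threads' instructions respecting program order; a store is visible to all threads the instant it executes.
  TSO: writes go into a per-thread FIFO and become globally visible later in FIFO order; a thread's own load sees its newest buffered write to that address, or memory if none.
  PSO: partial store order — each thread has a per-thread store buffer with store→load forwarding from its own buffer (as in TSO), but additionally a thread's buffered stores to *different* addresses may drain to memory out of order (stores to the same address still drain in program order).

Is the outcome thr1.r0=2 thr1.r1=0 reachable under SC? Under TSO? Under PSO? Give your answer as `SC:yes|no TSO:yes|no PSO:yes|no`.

outcome vector order: (thr1.r0,thr1.r1)
SC (3): 00, 02, 22
TSO (3): 00, 02, 22
PSO (4): 00, 02, 20, 22
target 20 ∈ {PSO}

SC:no TSO:no PSO:yes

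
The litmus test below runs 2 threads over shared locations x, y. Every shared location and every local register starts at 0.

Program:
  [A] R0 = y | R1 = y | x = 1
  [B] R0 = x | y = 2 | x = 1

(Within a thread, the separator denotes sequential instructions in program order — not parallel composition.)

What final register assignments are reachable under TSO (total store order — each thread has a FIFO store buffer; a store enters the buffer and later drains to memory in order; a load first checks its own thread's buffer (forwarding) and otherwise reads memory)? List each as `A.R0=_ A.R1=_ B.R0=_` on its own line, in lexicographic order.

A.R0=0 A.R1=0 B.R0=0
A.R0=0 A.R1=0 B.R0=1
A.R0=0 A.R1=2 B.R0=0
A.R0=2 A.R1=2 B.R0=0

outcome vector order: (A.R0,A.R1,B.R0)
|TSO outcomes| = 4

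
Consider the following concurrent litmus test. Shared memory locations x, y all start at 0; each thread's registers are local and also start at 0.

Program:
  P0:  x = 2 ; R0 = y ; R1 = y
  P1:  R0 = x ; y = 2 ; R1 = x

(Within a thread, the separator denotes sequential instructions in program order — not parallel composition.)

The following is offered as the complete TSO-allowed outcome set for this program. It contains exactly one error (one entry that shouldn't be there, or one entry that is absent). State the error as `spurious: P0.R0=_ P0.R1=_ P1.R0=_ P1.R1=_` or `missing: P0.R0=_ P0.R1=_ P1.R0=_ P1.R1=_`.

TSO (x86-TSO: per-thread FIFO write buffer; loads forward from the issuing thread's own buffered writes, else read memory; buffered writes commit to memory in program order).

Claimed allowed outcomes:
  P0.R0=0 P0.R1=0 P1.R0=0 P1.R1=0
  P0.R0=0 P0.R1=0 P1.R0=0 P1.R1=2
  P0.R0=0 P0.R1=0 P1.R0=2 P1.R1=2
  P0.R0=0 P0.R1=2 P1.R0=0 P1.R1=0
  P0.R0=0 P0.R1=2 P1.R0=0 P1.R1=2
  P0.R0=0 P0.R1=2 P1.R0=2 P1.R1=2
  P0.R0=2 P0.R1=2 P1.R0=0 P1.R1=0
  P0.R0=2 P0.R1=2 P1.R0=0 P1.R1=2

outcome vector order: (P0.R0,P0.R1,P1.R0,P1.R1)
TSO: 9 outcomes — {0/0/0/0, 0/0/0/2, 0/0/2/2, 0/2/0/0, 0/2/0/2, 0/2/2/2, 2/2/0/0, 2/2/0/2, 2/2/2/2}
TSO∖claimed = {2/2/2/2}

missing: P0.R0=2 P0.R1=2 P1.R0=2 P1.R1=2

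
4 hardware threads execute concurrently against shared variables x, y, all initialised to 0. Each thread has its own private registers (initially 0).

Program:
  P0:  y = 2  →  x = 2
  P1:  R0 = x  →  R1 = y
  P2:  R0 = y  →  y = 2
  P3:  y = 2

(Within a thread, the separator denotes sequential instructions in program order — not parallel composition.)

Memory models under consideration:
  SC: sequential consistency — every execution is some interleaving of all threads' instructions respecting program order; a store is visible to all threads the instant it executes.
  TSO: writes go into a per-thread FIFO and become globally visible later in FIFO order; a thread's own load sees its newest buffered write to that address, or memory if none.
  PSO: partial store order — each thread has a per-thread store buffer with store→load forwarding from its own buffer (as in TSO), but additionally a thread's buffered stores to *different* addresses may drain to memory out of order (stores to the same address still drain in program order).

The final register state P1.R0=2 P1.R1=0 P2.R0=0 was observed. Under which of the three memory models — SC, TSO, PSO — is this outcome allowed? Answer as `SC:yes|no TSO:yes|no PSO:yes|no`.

outcome vector order: (P1.R0,P1.R1,P2.R0)
under SC → 0/0/0, 0/0/2, 0/2/0, 0/2/2, 2/2/0, 2/2/2
under TSO → 0/0/0, 0/0/2, 0/2/0, 0/2/2, 2/2/0, 2/2/2
under PSO → 0/0/0, 0/0/2, 0/2/0, 0/2/2, 2/0/0, 2/0/2, 2/2/0, 2/2/2
target 2/0/0 ∈ {PSO}

SC:no TSO:no PSO:yes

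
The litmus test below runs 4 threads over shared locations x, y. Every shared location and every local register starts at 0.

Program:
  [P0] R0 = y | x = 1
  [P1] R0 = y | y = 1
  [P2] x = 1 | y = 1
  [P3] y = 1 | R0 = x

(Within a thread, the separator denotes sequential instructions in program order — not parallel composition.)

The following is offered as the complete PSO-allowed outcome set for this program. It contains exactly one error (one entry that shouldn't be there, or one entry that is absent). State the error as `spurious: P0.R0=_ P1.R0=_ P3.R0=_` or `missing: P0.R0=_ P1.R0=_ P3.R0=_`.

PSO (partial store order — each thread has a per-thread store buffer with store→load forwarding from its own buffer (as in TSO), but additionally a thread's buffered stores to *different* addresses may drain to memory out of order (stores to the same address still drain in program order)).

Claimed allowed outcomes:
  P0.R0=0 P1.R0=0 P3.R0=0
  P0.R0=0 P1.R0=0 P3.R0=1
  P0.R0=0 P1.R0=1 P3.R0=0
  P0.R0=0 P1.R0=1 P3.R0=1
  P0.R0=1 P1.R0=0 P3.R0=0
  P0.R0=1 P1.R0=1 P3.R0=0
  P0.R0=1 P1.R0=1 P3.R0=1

outcome vector order: (P0.R0,P1.R0,P3.R0)
[PSO] allowed = {<0 0 0>, <0 0 1>, <0 1 0>, <0 1 1>, <1 0 0>, <1 0 1>, <1 1 0>, <1 1 1>}
PSO∖claimed = {<1 0 1>}

missing: P0.R0=1 P1.R0=0 P3.R0=1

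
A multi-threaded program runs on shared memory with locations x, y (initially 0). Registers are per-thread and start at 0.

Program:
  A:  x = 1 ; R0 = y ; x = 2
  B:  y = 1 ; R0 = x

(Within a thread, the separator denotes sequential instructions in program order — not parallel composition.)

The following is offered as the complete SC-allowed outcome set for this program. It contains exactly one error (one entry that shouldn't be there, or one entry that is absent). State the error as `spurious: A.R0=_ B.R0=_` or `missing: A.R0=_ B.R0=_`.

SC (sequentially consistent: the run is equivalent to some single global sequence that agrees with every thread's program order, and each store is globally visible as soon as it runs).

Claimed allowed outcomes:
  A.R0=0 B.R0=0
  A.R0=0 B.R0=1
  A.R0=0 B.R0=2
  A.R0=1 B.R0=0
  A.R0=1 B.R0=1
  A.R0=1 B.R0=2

outcome vector order: (A.R0,B.R0)
SC (5): 01; 02; 10; 11; 12
claimed∖SC = {00}

spurious: A.R0=0 B.R0=0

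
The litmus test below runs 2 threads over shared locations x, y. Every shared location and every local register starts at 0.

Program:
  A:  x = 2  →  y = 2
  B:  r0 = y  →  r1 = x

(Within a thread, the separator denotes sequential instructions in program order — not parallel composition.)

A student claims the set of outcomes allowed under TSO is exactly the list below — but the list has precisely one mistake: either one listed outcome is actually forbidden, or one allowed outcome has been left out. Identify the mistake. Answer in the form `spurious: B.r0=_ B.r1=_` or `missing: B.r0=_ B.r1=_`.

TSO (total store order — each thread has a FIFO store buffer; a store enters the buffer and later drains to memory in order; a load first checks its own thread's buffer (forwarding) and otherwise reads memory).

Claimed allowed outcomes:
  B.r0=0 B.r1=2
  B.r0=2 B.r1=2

missing: B.r0=0 B.r1=0

outcome vector order: (B.r0,B.r1)
TSO (3): 00 02 22
TSO∖claimed = {00}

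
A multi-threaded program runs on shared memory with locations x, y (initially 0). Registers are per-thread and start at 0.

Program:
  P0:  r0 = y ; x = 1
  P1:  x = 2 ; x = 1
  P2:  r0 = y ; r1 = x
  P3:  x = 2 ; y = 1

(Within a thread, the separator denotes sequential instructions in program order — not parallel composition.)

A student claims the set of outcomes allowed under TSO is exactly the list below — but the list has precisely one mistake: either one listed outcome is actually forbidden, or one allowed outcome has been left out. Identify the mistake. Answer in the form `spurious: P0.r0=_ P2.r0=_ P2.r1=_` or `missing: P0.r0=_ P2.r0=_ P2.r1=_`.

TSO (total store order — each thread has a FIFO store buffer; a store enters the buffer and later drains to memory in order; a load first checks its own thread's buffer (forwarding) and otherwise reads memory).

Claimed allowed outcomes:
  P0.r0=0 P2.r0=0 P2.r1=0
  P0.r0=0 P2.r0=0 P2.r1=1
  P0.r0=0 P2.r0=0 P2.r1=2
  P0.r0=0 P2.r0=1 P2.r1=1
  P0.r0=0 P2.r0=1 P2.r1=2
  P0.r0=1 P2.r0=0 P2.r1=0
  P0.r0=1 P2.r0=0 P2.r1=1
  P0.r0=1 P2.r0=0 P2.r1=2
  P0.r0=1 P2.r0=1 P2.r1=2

missing: P0.r0=1 P2.r0=1 P2.r1=1

outcome vector order: (P0.r0,P2.r0,P2.r1)
under TSO → 0/0/0 0/0/1 0/0/2 0/1/1 0/1/2 1/0/0 1/0/1 1/0/2 1/1/1 1/1/2
TSO∖claimed = {1/1/1}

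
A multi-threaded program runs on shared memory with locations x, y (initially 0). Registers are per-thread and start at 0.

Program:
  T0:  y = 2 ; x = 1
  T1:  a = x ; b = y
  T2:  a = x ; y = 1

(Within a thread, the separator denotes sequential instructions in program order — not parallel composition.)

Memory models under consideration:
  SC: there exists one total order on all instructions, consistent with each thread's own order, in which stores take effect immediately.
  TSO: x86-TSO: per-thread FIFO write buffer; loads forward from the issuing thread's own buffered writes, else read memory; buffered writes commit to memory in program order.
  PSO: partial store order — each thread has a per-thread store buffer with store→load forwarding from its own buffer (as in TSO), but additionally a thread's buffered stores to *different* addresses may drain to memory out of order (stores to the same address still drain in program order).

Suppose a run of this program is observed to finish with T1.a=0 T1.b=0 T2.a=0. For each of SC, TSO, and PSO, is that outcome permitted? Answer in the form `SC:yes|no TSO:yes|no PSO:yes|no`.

SC:yes TSO:yes PSO:yes

outcome vector order: (T1.a,T1.b,T2.a)
SC (10): 000, 001, 010, 011, 020, 021, 110, 111, 120, 121
TSO (10): 000, 001, 010, 011, 020, 021, 110, 111, 120, 121
PSO (12): 000, 001, 010, 011, 020, 021, 100, 101, 110, 111, 120, 121
target 000 ∈ {SC,TSO,PSO}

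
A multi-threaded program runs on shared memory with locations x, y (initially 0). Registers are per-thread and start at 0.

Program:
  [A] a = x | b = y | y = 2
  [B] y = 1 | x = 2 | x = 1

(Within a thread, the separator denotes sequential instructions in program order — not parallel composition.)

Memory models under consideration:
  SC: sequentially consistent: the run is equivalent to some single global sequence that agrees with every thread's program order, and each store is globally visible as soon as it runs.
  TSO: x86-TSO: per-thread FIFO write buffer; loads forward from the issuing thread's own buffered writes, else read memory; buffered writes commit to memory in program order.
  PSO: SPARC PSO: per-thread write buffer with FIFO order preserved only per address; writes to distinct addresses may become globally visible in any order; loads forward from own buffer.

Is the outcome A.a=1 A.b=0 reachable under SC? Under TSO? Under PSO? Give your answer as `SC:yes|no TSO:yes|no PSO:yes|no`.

SC:no TSO:no PSO:yes

outcome vector order: (A.a,A.b)
SC (4): (0,0) (0,1) (1,1) (2,1)
TSO (4): (0,0) (0,1) (1,1) (2,1)
PSO (6): (0,0) (0,1) (1,0) (1,1) (2,0) (2,1)
target (1,0) ∈ {PSO}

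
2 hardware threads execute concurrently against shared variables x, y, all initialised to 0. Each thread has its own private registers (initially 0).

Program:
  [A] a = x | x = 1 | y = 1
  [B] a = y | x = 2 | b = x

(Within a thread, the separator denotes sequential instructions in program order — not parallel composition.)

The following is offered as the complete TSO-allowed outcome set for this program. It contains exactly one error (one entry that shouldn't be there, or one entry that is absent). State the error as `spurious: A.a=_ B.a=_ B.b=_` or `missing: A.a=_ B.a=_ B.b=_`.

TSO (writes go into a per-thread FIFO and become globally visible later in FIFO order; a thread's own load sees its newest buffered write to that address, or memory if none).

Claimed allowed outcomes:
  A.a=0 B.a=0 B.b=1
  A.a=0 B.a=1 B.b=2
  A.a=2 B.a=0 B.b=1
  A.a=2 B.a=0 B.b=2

outcome vector order: (A.a,B.a,B.b)
under TSO → (0,0,1); (0,0,2); (0,1,2); (2,0,1); (2,0,2)
TSO∖claimed = {(0,0,2)}

missing: A.a=0 B.a=0 B.b=2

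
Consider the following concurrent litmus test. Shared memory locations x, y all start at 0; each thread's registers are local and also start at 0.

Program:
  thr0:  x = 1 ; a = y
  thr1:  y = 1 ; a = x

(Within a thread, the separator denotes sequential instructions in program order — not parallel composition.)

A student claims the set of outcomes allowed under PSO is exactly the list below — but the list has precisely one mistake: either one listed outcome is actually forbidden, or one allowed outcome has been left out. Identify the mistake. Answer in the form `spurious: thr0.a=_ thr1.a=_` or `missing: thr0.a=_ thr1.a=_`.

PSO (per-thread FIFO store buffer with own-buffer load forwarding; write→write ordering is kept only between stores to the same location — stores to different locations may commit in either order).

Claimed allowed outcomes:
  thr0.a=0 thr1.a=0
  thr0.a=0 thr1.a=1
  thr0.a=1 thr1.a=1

outcome vector order: (thr0.a,thr1.a)
under PSO → (0,0); (0,1); (1,0); (1,1)
PSO∖claimed = {(1,0)}

missing: thr0.a=1 thr1.a=0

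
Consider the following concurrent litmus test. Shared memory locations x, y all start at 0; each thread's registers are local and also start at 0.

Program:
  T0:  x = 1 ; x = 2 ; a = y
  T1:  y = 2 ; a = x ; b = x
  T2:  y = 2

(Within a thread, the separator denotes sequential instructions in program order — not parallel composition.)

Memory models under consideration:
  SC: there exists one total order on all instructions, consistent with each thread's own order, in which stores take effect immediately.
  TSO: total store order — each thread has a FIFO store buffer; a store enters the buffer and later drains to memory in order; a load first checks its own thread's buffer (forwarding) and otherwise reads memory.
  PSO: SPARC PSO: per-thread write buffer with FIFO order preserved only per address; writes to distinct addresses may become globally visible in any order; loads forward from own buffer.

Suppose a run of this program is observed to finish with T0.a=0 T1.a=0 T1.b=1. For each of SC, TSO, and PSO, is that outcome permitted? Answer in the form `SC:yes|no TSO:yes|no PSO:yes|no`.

SC:no TSO:yes PSO:yes

outcome vector order: (T0.a,T1.a,T1.b)
SC: 7 outcomes — {0/2/2 2/0/0 2/0/1 2/0/2 2/1/1 2/1/2 2/2/2}
TSO: 12 outcomes — {0/0/0 0/0/1 0/0/2 0/1/1 0/1/2 0/2/2 2/0/0 2/0/1 2/0/2 2/1/1 2/1/2 2/2/2}
PSO: 12 outcomes — {0/0/0 0/0/1 0/0/2 0/1/1 0/1/2 0/2/2 2/0/0 2/0/1 2/0/2 2/1/1 2/1/2 2/2/2}
target 0/0/1 ∈ {TSO,PSO}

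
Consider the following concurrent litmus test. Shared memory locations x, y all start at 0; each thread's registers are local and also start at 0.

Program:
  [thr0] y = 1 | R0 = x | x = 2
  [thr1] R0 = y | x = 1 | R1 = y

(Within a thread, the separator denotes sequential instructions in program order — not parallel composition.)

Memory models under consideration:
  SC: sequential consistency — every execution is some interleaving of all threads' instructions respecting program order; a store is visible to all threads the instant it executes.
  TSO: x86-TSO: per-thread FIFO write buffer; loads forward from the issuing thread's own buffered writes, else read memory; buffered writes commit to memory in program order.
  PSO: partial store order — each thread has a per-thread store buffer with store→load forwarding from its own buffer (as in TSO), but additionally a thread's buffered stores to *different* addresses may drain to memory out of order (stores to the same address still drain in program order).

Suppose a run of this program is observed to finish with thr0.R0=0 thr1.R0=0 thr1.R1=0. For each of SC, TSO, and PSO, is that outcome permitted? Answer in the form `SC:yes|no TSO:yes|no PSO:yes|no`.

SC:no TSO:yes PSO:yes

outcome vector order: (thr0.R0,thr1.R0,thr1.R1)
[SC] allowed = {001; 011; 100; 101; 111}
[TSO] allowed = {000; 001; 011; 100; 101; 111}
[PSO] allowed = {000; 001; 011; 100; 101; 111}
target 000 ∈ {TSO,PSO}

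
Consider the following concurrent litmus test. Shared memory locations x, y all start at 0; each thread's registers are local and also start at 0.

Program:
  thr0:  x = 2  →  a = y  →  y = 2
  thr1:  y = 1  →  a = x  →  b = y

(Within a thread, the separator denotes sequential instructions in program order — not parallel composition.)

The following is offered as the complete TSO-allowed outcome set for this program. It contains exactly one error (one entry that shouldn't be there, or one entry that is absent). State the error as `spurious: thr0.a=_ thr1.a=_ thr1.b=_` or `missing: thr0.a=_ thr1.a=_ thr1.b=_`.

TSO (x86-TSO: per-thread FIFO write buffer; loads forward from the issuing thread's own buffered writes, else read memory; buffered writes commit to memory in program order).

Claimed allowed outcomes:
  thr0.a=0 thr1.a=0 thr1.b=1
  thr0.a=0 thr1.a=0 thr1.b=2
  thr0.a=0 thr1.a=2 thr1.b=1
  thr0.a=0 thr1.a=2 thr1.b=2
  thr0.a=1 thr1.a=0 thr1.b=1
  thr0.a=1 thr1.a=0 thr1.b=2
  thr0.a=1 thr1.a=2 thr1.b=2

outcome vector order: (thr0.a,thr1.a,thr1.b)
under TSO → <0 0 1>, <0 0 2>, <0 2 1>, <0 2 2>, <1 0 1>, <1 0 2>, <1 2 1>, <1 2 2>
TSO∖claimed = {<1 2 1>}

missing: thr0.a=1 thr1.a=2 thr1.b=1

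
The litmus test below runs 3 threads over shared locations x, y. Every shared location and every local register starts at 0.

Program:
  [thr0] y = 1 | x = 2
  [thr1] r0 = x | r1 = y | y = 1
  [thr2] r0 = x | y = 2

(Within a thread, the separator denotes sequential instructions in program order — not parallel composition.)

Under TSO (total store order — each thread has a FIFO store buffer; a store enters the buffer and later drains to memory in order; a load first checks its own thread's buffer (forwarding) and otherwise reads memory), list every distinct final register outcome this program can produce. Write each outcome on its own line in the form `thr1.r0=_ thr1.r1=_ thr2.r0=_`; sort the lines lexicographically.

thr1.r0=0 thr1.r1=0 thr2.r0=0
thr1.r0=0 thr1.r1=0 thr2.r0=2
thr1.r0=0 thr1.r1=1 thr2.r0=0
thr1.r0=0 thr1.r1=1 thr2.r0=2
thr1.r0=0 thr1.r1=2 thr2.r0=0
thr1.r0=0 thr1.r1=2 thr2.r0=2
thr1.r0=2 thr1.r1=1 thr2.r0=0
thr1.r0=2 thr1.r1=1 thr2.r0=2
thr1.r0=2 thr1.r1=2 thr2.r0=0
thr1.r0=2 thr1.r1=2 thr2.r0=2

outcome vector order: (thr1.r0,thr1.r1,thr2.r0)
|TSO outcomes| = 10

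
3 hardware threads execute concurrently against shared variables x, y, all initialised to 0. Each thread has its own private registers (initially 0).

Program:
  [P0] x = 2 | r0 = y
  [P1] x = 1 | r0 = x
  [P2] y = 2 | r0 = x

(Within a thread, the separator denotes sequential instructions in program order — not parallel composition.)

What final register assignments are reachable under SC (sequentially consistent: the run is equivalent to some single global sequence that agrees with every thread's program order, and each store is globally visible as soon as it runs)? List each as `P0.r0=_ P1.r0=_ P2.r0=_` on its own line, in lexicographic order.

outcome vector order: (P0.r0,P1.r0,P2.r0)
|SC outcomes| = 9

P0.r0=0 P1.r0=1 P2.r0=1
P0.r0=0 P1.r0=1 P2.r0=2
P0.r0=0 P1.r0=2 P2.r0=2
P0.r0=2 P1.r0=1 P2.r0=0
P0.r0=2 P1.r0=1 P2.r0=1
P0.r0=2 P1.r0=1 P2.r0=2
P0.r0=2 P1.r0=2 P2.r0=0
P0.r0=2 P1.r0=2 P2.r0=1
P0.r0=2 P1.r0=2 P2.r0=2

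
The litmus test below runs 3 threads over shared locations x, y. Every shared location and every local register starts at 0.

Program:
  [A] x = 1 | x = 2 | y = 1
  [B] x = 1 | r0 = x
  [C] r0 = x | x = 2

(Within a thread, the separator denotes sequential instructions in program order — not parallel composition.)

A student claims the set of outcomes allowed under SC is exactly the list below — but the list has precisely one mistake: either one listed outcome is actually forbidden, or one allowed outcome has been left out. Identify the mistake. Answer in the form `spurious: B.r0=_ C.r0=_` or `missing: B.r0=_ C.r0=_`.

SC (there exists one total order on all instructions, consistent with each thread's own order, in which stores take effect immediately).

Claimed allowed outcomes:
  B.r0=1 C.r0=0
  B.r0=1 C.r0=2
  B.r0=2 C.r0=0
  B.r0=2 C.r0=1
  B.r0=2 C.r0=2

missing: B.r0=1 C.r0=1

outcome vector order: (B.r0,C.r0)
SC (6): 10; 11; 12; 20; 21; 22
SC∖claimed = {11}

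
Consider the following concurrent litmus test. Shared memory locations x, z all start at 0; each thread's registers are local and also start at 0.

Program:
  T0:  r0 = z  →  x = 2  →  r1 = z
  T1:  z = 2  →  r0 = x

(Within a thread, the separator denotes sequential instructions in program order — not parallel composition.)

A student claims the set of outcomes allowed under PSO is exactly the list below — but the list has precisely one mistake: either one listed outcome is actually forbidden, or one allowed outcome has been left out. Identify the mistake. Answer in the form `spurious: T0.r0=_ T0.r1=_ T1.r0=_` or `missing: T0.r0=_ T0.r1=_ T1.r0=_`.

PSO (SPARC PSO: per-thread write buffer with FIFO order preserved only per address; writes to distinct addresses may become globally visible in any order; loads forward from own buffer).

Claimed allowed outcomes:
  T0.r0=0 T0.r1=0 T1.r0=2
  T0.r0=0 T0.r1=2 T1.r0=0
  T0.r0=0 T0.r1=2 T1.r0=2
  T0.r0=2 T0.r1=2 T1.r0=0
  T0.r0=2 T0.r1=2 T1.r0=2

outcome vector order: (T0.r0,T0.r1,T1.r0)
under PSO → (0,0,0) (0,0,2) (0,2,0) (0,2,2) (2,2,0) (2,2,2)
PSO∖claimed = {(0,0,0)}

missing: T0.r0=0 T0.r1=0 T1.r0=0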